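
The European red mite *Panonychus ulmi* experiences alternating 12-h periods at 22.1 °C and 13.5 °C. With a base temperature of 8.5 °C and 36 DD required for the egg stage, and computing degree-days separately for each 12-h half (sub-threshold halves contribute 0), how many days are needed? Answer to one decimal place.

3.9 days

Day half: max(0, 22.1 − 8.5) × 0.5 = 13.6 × 0.5 = 6.80 DD.
Night half: max(0, 13.5 − 8.5) × 0.5 = 5.0 × 0.5 = 2.50 DD.
Per 24 h: 9.30 DD/day.
Duration = 36 / 9.30 = 3.871 ≈ 3.9 days.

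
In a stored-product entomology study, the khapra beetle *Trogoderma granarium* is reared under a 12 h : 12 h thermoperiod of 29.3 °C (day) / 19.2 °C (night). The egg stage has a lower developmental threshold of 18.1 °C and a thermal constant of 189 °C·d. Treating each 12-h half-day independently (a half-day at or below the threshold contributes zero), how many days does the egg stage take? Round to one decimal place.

Day half: max(0, 29.3 − 18.1) × 0.5 = 11.2 × 0.5 = 5.60 DD.
Night half: max(0, 19.2 − 18.1) × 0.5 = 1.1 × 0.5 = 0.55 DD.
Per 24 h: 6.15 DD/day.
Duration = 189 / 6.15 = 30.732 ≈ 30.7 days.

30.7 days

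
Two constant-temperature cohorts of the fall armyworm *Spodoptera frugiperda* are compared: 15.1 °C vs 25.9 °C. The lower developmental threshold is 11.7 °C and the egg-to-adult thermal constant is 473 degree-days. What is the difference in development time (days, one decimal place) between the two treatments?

At 15.1 °C: 473 / (15.1 − 11.7) = 473 / 3.4 = 139.118 d.
At 25.9 °C: 473 / (25.9 − 11.7) = 473 / 14.2 = 33.310 d.
Difference = |139.118 − 33.310| = 105.808 ≈ 105.8 days.

105.8 days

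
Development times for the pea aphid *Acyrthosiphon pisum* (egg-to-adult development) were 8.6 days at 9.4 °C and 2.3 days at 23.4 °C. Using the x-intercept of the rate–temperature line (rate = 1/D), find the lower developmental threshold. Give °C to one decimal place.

Equal thermal constants: D₁(T₁ − T_b) = D₂(T₂ − T_b).
8.6·(9.4 − T_b) = 2.3·(23.4 − T_b)
T_b = (8.6·9.4 − 2.3·23.4) / (8.6 − 2.3) = 27.02 / 6.3 = 4.289 °C ≈ 4.3 °C.

4.3 °C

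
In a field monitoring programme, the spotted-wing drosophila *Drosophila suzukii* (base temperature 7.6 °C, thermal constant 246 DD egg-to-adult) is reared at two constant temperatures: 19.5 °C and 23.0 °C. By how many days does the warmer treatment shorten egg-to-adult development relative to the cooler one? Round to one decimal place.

4.7 days

At 19.5 °C: 246 / (19.5 − 7.6) = 246 / 11.9 = 20.672 d.
At 23.0 °C: 246 / (23.0 − 7.6) = 246 / 15.4 = 15.974 d.
Difference = |20.672 − 15.974| = 4.698 ≈ 4.7 days.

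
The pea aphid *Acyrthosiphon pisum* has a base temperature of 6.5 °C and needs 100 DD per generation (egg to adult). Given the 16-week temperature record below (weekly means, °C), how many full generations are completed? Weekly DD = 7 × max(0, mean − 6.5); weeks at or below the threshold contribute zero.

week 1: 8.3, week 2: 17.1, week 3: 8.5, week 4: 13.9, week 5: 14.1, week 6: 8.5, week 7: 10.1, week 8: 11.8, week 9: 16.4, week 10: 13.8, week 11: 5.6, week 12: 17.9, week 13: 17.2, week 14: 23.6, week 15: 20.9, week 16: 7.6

Weekly DD (7 × max(0, T̄ − 6.5)): 12.6, 74.2, 14.0, 51.8, 53.2, 14.0, 25.2, 37.1, 69.3, 51.1, 0.0, 79.8, 74.9, 119.7, 100.8, 7.7.
Season total = 785.4 DD.
Complete generations = ⌊785.4 / 100⌋ = 7.

7 generations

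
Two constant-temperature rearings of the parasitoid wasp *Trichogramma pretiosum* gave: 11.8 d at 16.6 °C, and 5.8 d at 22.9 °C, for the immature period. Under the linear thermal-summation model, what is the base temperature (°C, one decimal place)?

10.5 °C

Linear rate model ⇒ the product D·(T − T_b) is constant across temperatures.
11.8·(16.6 − T_b) = 5.8·(22.9 − T_b)
T_b = (11.8·16.6 − 5.8·22.9) / (11.8 − 5.8) = 63.06 / 6.0 = 10.510 °C ≈ 10.5 °C.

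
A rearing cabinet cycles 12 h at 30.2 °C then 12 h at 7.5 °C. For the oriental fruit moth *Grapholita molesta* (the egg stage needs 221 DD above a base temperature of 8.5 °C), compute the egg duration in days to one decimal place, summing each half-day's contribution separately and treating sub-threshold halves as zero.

20.4 days

Day half: max(0, 30.2 − 8.5) × 0.5 = 21.7 × 0.5 = 10.85 DD.
Night half: max(0, 7.5 − 8.5) × 0.5 = 0.0 × 0.5 = 0.00 DD.
Per 24 h: 10.85 DD/day.
Duration = 221 / 10.85 = 20.369 ≈ 20.4 days.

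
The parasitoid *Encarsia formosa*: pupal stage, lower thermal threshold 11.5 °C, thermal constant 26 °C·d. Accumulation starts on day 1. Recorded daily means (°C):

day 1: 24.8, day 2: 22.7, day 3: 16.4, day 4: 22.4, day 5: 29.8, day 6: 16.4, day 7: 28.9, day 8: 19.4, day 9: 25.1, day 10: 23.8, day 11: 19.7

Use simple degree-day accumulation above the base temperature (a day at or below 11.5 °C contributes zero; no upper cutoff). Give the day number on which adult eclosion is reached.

day 3

Daily DD above 11.5 °C: 13.3, 11.2, 4.9, 10.9, 18.3, 4.9, 17.4, 7.9, 13.6, 12.3, 8.2.
Cumulative: 13.3, 24.5, 29.4, 40.3, 58.6, 63.5, 80.9, 88.8, 102.4, 114.7, 122.9.
The total first reaches 26 DD on day 3.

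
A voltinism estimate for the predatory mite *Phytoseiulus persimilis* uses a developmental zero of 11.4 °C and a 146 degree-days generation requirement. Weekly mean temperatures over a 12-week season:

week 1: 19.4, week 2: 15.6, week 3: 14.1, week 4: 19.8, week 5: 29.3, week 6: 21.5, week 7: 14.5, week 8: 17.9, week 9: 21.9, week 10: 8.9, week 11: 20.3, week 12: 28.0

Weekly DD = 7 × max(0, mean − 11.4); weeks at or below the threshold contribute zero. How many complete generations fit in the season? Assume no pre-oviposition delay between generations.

4 generations

Weekly DD (7 × max(0, T̄ − 11.4)): 56.0, 29.4, 18.9, 58.8, 125.3, 70.7, 21.7, 45.5, 73.5, 0.0, 62.3, 116.2.
Season total = 678.3 DD.
Complete generations = ⌊678.3 / 146⌋ = 4.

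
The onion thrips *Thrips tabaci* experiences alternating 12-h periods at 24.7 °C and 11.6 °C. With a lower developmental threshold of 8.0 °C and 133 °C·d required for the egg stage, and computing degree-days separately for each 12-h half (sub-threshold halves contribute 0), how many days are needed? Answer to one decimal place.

Day half: max(0, 24.7 − 8.0) × 0.5 = 16.7 × 0.5 = 8.35 DD.
Night half: max(0, 11.6 − 8.0) × 0.5 = 3.6 × 0.5 = 1.80 DD.
Per 24 h: 10.15 DD/day.
Duration = 133 / 10.15 = 13.103 ≈ 13.1 days.

13.1 days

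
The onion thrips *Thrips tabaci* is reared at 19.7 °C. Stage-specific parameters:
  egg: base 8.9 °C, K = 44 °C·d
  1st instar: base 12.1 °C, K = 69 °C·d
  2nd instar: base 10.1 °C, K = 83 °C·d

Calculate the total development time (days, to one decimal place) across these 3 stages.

egg: 44 / (19.7 − 8.9) = 44 / 10.8 = 4.074 d.
1st instar: 69 / (19.7 − 12.1) = 69 / 7.6 = 9.079 d.
2nd instar: 83 / (19.7 − 10.1) = 83 / 9.6 = 8.646 d.
Sum = 21.799 ≈ 21.8 days.

21.8 days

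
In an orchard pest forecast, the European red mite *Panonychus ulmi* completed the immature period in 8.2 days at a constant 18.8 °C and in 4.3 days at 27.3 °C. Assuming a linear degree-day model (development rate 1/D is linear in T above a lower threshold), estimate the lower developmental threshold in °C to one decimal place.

Under the model K = D·(T − T_b), so D₁·(T₁ − T_b) = D₂·(T₂ − T_b).
8.2·(18.8 − T_b) = 4.3·(27.3 − T_b)
T_b = (8.2·18.8 − 4.3·27.3) / (8.2 − 4.3) = 36.77 / 3.9 = 9.428 °C ≈ 9.4 °C.

9.4 °C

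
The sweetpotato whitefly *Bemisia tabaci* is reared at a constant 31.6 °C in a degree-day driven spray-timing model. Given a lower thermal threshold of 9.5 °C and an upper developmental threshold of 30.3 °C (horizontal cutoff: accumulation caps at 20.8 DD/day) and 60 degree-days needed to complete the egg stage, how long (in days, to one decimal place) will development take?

2.9 days

Temperature 31.6 °C exceeds the upper threshold, so daily accumulation caps at 30.3 − 9.5 = 20.8 DD/day.
Duration = 60 / 20.8 = 2.885 ≈ 2.9 days.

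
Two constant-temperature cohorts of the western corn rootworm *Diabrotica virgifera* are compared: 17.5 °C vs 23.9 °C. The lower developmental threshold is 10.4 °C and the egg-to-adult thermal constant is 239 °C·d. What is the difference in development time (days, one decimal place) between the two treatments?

At 17.5 °C: 239 / (17.5 − 10.4) = 239 / 7.1 = 33.662 d.
At 23.9 °C: 239 / (23.9 − 10.4) = 239 / 13.5 = 17.704 d.
Difference = |33.662 − 17.704| = 15.958 ≈ 16.0 days.

16.0 days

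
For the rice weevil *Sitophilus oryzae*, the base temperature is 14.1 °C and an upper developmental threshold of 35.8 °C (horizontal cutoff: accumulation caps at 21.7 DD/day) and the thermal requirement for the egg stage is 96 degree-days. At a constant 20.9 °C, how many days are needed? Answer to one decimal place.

Daily accumulation = 20.9 − 14.1 = 6.8 DD/day.
Duration = 96 / 6.8 = 14.118 ≈ 14.1 days.

14.1 days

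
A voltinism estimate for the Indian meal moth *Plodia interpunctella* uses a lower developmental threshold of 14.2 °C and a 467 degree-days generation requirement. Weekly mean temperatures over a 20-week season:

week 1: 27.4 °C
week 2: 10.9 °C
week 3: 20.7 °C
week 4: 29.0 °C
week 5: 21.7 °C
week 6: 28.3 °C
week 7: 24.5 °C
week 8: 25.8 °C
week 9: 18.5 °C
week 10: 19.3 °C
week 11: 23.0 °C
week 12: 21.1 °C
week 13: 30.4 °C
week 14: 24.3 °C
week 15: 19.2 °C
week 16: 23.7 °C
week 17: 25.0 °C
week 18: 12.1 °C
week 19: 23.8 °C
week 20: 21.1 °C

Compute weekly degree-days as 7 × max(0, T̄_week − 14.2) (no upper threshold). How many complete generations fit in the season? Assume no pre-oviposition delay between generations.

Weekly DD (7 × max(0, T̄ − 14.2)): 92.4, 0.0, 45.5, 103.6, 52.5, 98.7, 72.1, 81.2, 30.1, 35.7, 61.6, 48.3, 113.4, 70.7, 35.0, 66.5, 75.6, 0.0, 67.2, 48.3.
Season total = 1198.4 DD.
Complete generations = ⌊1198.4 / 467⌋ = 2.

2 generations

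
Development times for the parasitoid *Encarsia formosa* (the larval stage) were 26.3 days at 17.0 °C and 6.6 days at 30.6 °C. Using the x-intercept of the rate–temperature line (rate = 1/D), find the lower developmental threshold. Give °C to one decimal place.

12.4 °C

Equal thermal constants: D₁(T₁ − T_b) = D₂(T₂ − T_b).
26.3·(17.0 − T_b) = 6.6·(30.6 − T_b)
T_b = (26.3·17.0 − 6.6·30.6) / (26.3 − 6.6) = 245.14 / 19.7 = 12.444 °C ≈ 12.4 °C.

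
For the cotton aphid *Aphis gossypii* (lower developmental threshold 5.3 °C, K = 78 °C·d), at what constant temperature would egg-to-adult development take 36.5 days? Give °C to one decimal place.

Required daily accumulation = 78 / 36.5 = 2.137 DD/day.
T = T_base + 2.137 = 5.3 + 2.137 = 7.437 ≈ 7.4 °C.

7.4 °C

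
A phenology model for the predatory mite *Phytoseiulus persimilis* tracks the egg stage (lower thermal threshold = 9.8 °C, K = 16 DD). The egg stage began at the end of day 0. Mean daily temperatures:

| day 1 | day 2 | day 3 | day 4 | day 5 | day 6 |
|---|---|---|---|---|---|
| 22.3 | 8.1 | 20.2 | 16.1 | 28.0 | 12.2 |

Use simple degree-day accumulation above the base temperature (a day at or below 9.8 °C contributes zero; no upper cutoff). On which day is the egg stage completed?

day 3

Daily DD above 9.8 °C: 12.5, 0.0, 10.4, 6.3, 18.2, 2.4.
Cumulative: 12.5, 12.5, 22.9, 29.2, 47.4, 49.8.
The total first reaches 16 DD on day 3.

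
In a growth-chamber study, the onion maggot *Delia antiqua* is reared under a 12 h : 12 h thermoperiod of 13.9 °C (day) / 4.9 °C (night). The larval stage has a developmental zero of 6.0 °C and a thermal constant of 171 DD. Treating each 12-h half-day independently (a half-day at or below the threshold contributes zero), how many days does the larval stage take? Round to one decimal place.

43.3 days

Day half: max(0, 13.9 − 6.0) × 0.5 = 7.9 × 0.5 = 3.95 DD.
Night half: max(0, 4.9 − 6.0) × 0.5 = 0.0 × 0.5 = 0.00 DD.
Per 24 h: 3.95 DD/day.
Duration = 171 / 3.95 = 43.291 ≈ 43.3 days.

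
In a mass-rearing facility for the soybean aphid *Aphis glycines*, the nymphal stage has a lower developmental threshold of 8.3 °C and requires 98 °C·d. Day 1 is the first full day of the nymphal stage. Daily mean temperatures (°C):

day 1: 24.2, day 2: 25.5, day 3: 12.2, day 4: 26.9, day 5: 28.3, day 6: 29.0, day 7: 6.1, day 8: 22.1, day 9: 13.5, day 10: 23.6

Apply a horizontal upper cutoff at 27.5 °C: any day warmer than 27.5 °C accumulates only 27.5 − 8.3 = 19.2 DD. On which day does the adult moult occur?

Daily DD above 8.3 °C (capped at 19.2): 15.9, 17.2, 3.9, 18.6, 19.2, 19.2, 0.0, 13.8, 5.2, 15.3.
Cumulative: 15.9, 33.1, 37.0, 55.6, 74.8, 94.0, 94.0, 107.8, 113.0, 128.3.
The total first reaches 98 DD on day 8.

day 8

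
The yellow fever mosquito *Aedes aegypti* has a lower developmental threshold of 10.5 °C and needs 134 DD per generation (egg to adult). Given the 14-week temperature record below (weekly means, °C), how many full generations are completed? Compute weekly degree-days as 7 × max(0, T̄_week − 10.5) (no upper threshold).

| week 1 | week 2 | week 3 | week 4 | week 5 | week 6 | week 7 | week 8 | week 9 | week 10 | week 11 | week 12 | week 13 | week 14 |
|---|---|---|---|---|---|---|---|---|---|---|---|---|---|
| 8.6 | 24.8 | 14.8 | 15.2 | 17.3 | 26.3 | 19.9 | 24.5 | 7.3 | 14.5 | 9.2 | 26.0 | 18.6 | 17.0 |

Weekly DD (7 × max(0, T̄ − 10.5)): 0.0, 100.1, 30.1, 32.9, 47.6, 110.6, 65.8, 98.0, 0.0, 28.0, 0.0, 108.5, 56.7, 45.5.
Season total = 723.8 DD.
Complete generations = ⌊723.8 / 134⌋ = 5.

5 generations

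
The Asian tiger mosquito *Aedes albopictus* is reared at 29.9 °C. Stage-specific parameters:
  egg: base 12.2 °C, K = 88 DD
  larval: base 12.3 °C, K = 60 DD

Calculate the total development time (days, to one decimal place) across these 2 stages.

8.4 days

egg: 88 / (29.9 − 12.2) = 88 / 17.7 = 4.972 d.
larval: 60 / (29.9 − 12.3) = 60 / 17.6 = 3.409 d.
Sum = 8.381 ≈ 8.4 days.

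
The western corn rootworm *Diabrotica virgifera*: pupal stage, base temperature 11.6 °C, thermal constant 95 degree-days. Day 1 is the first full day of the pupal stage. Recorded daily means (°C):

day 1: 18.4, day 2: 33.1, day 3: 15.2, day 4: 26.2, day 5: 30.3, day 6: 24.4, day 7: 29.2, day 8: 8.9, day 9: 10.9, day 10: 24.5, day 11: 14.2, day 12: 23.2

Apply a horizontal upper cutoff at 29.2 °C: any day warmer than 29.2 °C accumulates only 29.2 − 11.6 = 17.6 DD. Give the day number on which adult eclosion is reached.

Daily DD above 11.6 °C (capped at 17.6): 6.8, 17.6, 3.6, 14.6, 17.6, 12.8, 17.6, 0.0, 0.0, 12.9, 2.6, 11.6.
Cumulative: 6.8, 24.4, 28.0, 42.6, 60.2, 73.0, 90.6, 90.6, 90.6, 103.5, 106.1, 117.7.
The total first reaches 95 DD on day 10.

day 10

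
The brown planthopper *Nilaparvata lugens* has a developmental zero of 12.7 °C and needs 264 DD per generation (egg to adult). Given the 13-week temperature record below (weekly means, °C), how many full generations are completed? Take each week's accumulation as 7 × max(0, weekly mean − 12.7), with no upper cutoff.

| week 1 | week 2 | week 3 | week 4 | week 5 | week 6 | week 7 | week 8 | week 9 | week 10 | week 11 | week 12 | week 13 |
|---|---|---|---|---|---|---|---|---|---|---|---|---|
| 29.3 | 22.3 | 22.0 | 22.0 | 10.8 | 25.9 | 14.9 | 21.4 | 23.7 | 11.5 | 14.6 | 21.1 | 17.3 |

2 generations

Weekly DD (7 × max(0, T̄ − 12.7)): 116.2, 67.2, 65.1, 65.1, 0.0, 92.4, 15.4, 60.9, 77.0, 0.0, 13.3, 58.8, 32.2.
Season total = 663.6 DD.
Complete generations = ⌊663.6 / 264⌋ = 2.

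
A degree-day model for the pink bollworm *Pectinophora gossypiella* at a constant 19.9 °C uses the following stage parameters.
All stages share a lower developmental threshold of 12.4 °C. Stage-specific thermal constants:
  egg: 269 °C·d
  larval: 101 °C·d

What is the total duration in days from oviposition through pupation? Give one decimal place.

Daily accumulation at 19.9 °C = 19.9 − 12.4 = 7.5 DD/day.
Total K = 269 + 101 = 370 DD.
Total duration = 370 / 7.5 = 49.333 ≈ 49.3 days.

49.3 days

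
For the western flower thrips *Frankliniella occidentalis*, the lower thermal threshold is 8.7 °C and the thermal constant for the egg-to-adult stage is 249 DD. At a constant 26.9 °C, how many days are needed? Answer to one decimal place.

Daily accumulation = 26.9 − 8.7 = 18.2 DD/day.
Duration = 249 / 18.2 = 13.681 ≈ 13.7 days.

13.7 days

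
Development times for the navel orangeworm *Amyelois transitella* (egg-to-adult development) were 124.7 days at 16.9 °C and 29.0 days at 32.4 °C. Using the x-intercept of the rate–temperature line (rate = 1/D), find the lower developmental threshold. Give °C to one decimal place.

Under the model K = D·(T − T_b), so D₁·(T₁ − T_b) = D₂·(T₂ − T_b).
124.7·(16.9 − T_b) = 29.0·(32.4 − T_b)
T_b = (124.7·16.9 − 29.0·32.4) / (124.7 − 29.0) = 1167.83 / 95.7 = 12.203 °C ≈ 12.2 °C.

12.2 °C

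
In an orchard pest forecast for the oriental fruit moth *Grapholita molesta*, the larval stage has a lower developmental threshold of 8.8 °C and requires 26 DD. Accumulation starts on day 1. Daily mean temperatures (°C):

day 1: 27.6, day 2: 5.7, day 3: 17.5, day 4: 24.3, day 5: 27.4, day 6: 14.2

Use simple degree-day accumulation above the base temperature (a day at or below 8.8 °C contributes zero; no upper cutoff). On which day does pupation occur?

Daily DD above 8.8 °C: 18.8, 0.0, 8.7, 15.5, 18.6, 5.4.
Cumulative: 18.8, 18.8, 27.5, 43.0, 61.6, 67.0.
The total first reaches 26 DD on day 3.

day 3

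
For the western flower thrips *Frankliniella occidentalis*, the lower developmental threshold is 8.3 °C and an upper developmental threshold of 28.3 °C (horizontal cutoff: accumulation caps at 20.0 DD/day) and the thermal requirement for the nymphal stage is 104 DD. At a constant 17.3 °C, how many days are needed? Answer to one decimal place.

Daily accumulation = 17.3 − 8.3 = 9.0 DD/day.
Duration = 104 / 9.0 = 11.556 ≈ 11.6 days.

11.6 days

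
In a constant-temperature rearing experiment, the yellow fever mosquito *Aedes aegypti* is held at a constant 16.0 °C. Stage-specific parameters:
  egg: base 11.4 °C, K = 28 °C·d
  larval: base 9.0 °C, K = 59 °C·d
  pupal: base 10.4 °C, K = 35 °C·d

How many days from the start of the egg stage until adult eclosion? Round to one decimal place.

20.8 days

egg: 28 / (16.0 − 11.4) = 28 / 4.6 = 6.087 d.
larval: 59 / (16.0 − 9.0) = 59 / 7.0 = 8.429 d.
pupal: 35 / (16.0 − 10.4) = 35 / 5.6 = 6.250 d.
Sum = 20.766 ≈ 20.8 days.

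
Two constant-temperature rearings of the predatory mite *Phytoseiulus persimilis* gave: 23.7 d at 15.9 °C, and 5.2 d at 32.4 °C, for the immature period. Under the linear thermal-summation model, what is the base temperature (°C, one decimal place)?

Under the model K = D·(T − T_b), so D₁·(T₁ − T_b) = D₂·(T₂ − T_b).
23.7·(15.9 − T_b) = 5.2·(32.4 − T_b)
T_b = (23.7·15.9 − 5.2·32.4) / (23.7 − 5.2) = 208.35 / 18.5 = 11.262 °C ≈ 11.3 °C.

11.3 °C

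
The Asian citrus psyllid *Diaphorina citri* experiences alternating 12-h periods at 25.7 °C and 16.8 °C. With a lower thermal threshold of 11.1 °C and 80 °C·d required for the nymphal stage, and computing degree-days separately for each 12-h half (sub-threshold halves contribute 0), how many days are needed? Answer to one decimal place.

Day half: max(0, 25.7 − 11.1) × 0.5 = 14.6 × 0.5 = 7.30 DD.
Night half: max(0, 16.8 − 11.1) × 0.5 = 5.7 × 0.5 = 2.85 DD.
Per 24 h: 10.15 DD/day.
Duration = 80 / 10.15 = 7.882 ≈ 7.9 days.

7.9 days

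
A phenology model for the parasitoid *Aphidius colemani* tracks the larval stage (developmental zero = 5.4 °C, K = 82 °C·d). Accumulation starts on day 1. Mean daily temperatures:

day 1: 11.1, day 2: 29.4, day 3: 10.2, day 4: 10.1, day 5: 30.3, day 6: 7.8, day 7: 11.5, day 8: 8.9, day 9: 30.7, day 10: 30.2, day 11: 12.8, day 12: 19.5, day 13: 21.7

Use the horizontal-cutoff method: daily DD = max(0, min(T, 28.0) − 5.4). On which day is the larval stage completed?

day 9

Daily DD above 5.4 °C (capped at 22.6): 5.7, 22.6, 4.8, 4.7, 22.6, 2.4, 6.1, 3.5, 22.6, 22.6, 7.4, 14.1, 16.3.
Cumulative: 5.7, 28.3, 33.1, 37.8, 60.4, 62.8, 68.9, 72.4, 95.0, 117.6, 125.0, 139.1, 155.4.
The total first reaches 82 DD on day 9.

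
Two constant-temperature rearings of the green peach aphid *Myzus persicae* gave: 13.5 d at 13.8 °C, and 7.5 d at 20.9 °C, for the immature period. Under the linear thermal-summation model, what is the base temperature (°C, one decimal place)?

Under the model K = D·(T − T_b), so D₁·(T₁ − T_b) = D₂·(T₂ − T_b).
13.5·(13.8 − T_b) = 7.5·(20.9 − T_b)
T_b = (13.5·13.8 − 7.5·20.9) / (13.5 − 7.5) = 29.55 / 6.0 = 4.925 °C ≈ 4.9 °C.

4.9 °C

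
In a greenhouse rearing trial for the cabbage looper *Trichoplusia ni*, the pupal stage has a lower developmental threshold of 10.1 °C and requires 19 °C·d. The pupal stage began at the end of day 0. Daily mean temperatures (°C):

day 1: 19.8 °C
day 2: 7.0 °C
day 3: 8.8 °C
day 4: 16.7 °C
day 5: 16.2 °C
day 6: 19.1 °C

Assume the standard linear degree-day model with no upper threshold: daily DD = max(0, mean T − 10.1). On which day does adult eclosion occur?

day 5

Daily DD above 10.1 °C: 9.7, 0.0, 0.0, 6.6, 6.1, 9.0.
Cumulative: 9.7, 9.7, 9.7, 16.3, 22.4, 31.4.
The total first reaches 19 DD on day 5.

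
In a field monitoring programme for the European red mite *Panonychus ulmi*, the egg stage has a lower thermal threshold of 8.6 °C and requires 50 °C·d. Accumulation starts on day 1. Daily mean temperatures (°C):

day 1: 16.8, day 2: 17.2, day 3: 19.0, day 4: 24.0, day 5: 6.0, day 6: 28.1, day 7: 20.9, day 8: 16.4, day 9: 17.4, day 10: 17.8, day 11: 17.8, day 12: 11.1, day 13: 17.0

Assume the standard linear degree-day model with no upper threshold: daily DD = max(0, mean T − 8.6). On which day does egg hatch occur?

Daily DD above 8.6 °C: 8.2, 8.6, 10.4, 15.4, 0.0, 19.5, 12.3, 7.8, 8.8, 9.2, 9.2, 2.5, 8.4.
Cumulative: 8.2, 16.8, 27.2, 42.6, 42.6, 62.1, 74.4, 82.2, 91.0, 100.2, 109.4, 111.9, 120.3.
The total first reaches 50 DD on day 6.

day 6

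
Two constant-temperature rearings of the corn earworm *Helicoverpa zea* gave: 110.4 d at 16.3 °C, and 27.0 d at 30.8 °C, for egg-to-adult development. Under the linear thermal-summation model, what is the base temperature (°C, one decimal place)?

11.6 °C

Equal thermal constants: D₁(T₁ − T_b) = D₂(T₂ − T_b).
110.4·(16.3 − T_b) = 27.0·(30.8 − T_b)
T_b = (110.4·16.3 − 27.0·30.8) / (110.4 − 27.0) = 967.92 / 83.4 = 11.606 °C ≈ 11.6 °C.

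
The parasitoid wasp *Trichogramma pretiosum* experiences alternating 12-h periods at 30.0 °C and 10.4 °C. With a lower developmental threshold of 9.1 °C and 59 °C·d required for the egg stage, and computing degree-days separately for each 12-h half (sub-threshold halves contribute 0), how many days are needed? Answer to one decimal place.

5.3 days

Day half: max(0, 30.0 − 9.1) × 0.5 = 20.9 × 0.5 = 10.45 DD.
Night half: max(0, 10.4 − 9.1) × 0.5 = 1.3 × 0.5 = 0.65 DD.
Per 24 h: 11.10 DD/day.
Duration = 59 / 11.10 = 5.315 ≈ 5.3 days.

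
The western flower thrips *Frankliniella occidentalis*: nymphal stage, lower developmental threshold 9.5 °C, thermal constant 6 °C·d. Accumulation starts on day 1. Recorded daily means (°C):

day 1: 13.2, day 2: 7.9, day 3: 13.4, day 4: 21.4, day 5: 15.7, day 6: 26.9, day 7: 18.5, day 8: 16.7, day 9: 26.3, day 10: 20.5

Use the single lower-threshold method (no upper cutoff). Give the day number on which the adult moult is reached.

Daily DD above 9.5 °C: 3.7, 0.0, 3.9, 11.9, 6.2, 17.4, 9.0, 7.2, 16.8, 11.0.
Cumulative: 3.7, 3.7, 7.6, 19.5, 25.7, 43.1, 52.1, 59.3, 76.1, 87.1.
The total first reaches 6 DD on day 3.

day 3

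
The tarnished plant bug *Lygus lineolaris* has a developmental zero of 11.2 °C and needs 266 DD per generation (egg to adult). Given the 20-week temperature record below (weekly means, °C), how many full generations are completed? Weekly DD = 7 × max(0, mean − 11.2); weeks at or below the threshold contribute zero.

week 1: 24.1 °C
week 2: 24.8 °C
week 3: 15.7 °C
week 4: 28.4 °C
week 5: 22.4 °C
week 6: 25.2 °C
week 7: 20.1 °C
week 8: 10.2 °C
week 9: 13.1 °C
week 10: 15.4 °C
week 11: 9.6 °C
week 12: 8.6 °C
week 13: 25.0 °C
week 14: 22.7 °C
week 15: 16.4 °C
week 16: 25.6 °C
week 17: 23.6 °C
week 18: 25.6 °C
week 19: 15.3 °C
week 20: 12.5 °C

Weekly DD (7 × max(0, T̄ − 11.2)): 90.3, 95.2, 31.5, 120.4, 78.4, 98.0, 62.3, 0.0, 13.3, 29.4, 0.0, 0.0, 96.6, 80.5, 36.4, 100.8, 86.8, 100.8, 28.7, 9.1.
Season total = 1158.5 DD.
Complete generations = ⌊1158.5 / 266⌋ = 4.

4 generations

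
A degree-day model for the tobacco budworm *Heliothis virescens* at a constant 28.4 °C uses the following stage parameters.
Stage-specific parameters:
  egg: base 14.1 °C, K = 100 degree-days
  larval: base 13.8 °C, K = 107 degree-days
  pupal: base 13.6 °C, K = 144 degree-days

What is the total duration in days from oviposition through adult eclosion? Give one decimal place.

egg: 100 / (28.4 − 14.1) = 100 / 14.3 = 6.993 d.
larval: 107 / (28.4 − 13.8) = 107 / 14.6 = 7.329 d.
pupal: 144 / (28.4 − 13.6) = 144 / 14.8 = 9.730 d.
Sum = 24.052 ≈ 24.1 days.

24.1 days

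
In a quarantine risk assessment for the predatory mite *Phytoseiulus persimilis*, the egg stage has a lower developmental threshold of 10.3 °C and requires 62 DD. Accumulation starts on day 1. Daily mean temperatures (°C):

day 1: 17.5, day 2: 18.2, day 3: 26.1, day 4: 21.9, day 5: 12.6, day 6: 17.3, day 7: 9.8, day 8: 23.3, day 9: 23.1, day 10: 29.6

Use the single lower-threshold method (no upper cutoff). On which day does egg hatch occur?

Daily DD above 10.3 °C: 7.2, 7.9, 15.8, 11.6, 2.3, 7.0, 0.0, 13.0, 12.8, 19.3.
Cumulative: 7.2, 15.1, 30.9, 42.5, 44.8, 51.8, 51.8, 64.8, 77.6, 96.9.
The total first reaches 62 DD on day 8.

day 8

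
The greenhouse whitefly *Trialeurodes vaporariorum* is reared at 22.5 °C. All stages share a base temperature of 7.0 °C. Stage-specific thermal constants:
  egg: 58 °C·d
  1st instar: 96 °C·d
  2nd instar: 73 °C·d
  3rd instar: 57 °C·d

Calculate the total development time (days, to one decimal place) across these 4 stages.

18.3 days

Daily accumulation at 22.5 °C = 22.5 − 7.0 = 15.5 DD/day.
Total K = 58 + 96 + 73 + 57 = 284 DD.
Total duration = 284 / 15.5 = 18.323 ≈ 18.3 days.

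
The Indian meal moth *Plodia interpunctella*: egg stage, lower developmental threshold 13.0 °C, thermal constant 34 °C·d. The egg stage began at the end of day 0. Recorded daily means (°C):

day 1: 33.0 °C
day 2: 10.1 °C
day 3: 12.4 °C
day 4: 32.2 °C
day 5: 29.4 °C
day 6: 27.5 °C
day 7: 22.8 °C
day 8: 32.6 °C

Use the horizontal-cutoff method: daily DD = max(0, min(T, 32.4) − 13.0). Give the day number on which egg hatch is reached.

day 4

Daily DD above 13.0 °C (capped at 19.4): 19.4, 0.0, 0.0, 19.2, 16.4, 14.5, 9.8, 19.4.
Cumulative: 19.4, 19.4, 19.4, 38.6, 55.0, 69.5, 79.3, 98.7.
The total first reaches 34 DD on day 4.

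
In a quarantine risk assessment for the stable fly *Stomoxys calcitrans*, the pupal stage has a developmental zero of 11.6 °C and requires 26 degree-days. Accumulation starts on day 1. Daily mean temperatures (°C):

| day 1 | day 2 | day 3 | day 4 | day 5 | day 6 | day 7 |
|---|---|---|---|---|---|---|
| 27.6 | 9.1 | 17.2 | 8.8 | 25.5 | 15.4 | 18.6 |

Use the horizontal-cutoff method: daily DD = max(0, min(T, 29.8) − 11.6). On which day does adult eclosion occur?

Daily DD above 11.6 °C (capped at 18.2): 16.0, 0.0, 5.6, 0.0, 13.9, 3.8, 7.0.
Cumulative: 16.0, 16.0, 21.6, 21.6, 35.5, 39.3, 46.3.
The total first reaches 26 DD on day 5.

day 5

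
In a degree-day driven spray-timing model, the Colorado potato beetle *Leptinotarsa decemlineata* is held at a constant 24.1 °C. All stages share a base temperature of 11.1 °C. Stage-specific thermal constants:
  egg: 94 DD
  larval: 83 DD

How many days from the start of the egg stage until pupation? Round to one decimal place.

Daily accumulation at 24.1 °C = 24.1 − 11.1 = 13.0 DD/day.
Total K = 94 + 83 = 177 DD.
Total duration = 177 / 13.0 = 13.615 ≈ 13.6 days.

13.6 days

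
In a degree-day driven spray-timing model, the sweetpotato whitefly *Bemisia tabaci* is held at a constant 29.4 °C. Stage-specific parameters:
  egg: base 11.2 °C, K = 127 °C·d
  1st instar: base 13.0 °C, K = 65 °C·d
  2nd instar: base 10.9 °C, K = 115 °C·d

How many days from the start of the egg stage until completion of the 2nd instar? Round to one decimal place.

17.2 days

egg: 127 / (29.4 − 11.2) = 127 / 18.2 = 6.978 d.
1st instar: 65 / (29.4 − 13.0) = 65 / 16.4 = 3.963 d.
2nd instar: 115 / (29.4 − 10.9) = 115 / 18.5 = 6.216 d.
Sum = 17.158 ≈ 17.2 days.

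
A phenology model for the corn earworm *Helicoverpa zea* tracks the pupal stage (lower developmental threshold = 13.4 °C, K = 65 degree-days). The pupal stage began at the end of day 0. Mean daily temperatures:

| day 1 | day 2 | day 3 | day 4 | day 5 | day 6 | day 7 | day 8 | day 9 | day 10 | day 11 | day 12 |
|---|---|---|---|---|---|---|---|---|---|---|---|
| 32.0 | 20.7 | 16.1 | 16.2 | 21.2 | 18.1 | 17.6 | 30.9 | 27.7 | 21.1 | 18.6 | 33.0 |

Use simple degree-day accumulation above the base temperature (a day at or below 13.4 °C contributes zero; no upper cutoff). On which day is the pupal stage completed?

day 8

Daily DD above 13.4 °C: 18.6, 7.3, 2.7, 2.8, 7.8, 4.7, 4.2, 17.5, 14.3, 7.7, 5.2, 19.6.
Cumulative: 18.6, 25.9, 28.6, 31.4, 39.2, 43.9, 48.1, 65.6, 79.9, 87.6, 92.8, 112.4.
The total first reaches 65 DD on day 8.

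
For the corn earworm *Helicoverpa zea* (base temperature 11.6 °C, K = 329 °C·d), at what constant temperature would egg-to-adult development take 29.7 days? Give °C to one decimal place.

Required daily accumulation = 329 / 29.7 = 11.077 DD/day.
T = T_base + 11.077 = 11.6 + 11.077 = 22.677 ≈ 22.7 °C.

22.7 °C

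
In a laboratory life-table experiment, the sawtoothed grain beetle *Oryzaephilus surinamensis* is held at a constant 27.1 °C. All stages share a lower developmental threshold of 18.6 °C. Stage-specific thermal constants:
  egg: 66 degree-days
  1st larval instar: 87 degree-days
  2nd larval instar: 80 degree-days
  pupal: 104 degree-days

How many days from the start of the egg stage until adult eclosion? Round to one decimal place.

39.6 days

Daily accumulation at 27.1 °C = 27.1 − 18.6 = 8.5 DD/day.
Total K = 66 + 87 + 80 + 104 = 337 DD.
Total duration = 337 / 8.5 = 39.647 ≈ 39.6 days.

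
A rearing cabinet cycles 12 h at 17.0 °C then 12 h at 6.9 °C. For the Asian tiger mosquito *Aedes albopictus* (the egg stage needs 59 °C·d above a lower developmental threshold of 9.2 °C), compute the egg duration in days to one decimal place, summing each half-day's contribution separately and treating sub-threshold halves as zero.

Day half: max(0, 17.0 − 9.2) × 0.5 = 7.8 × 0.5 = 3.90 DD.
Night half: max(0, 6.9 − 9.2) × 0.5 = 0.0 × 0.5 = 0.00 DD.
Per 24 h: 3.90 DD/day.
Duration = 59 / 3.90 = 15.128 ≈ 15.1 days.

15.1 days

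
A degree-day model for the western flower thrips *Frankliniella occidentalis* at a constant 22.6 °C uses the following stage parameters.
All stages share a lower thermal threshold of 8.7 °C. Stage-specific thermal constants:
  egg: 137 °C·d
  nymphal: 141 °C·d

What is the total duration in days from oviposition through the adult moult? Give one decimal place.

20.0 days

Daily accumulation at 22.6 °C = 22.6 − 8.7 = 13.9 DD/day.
Total K = 137 + 141 = 278 DD.
Total duration = 278 / 13.9 = 20.000 ≈ 20.0 days.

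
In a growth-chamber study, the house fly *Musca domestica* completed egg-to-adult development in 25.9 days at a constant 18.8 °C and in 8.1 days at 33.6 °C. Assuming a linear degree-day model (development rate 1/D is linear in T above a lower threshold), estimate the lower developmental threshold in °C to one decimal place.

12.1 °C

Under the model K = D·(T − T_b), so D₁·(T₁ − T_b) = D₂·(T₂ − T_b).
25.9·(18.8 − T_b) = 8.1·(33.6 − T_b)
T_b = (25.9·18.8 − 8.1·33.6) / (25.9 − 8.1) = 214.76 / 17.8 = 12.065 °C ≈ 12.1 °C.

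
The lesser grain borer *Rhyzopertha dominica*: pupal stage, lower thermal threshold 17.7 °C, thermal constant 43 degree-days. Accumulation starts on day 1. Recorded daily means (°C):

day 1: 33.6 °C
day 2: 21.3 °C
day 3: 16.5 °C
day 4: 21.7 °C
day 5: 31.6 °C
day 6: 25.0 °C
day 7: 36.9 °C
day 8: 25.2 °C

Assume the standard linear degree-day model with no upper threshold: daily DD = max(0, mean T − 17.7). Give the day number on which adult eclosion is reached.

Daily DD above 17.7 °C: 15.9, 3.6, 0.0, 4.0, 13.9, 7.3, 19.2, 7.5.
Cumulative: 15.9, 19.5, 19.5, 23.5, 37.4, 44.7, 63.9, 71.4.
The total first reaches 43 DD on day 6.

day 6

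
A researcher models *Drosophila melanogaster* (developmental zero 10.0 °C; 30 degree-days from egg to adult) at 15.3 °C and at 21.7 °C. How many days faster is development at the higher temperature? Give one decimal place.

At 15.3 °C: 30 / (15.3 − 10.0) = 30 / 5.3 = 5.660 d.
At 21.7 °C: 30 / (21.7 − 10.0) = 30 / 11.7 = 2.564 d.
Difference = |5.660 − 2.564| = 3.096 ≈ 3.1 days.

3.1 days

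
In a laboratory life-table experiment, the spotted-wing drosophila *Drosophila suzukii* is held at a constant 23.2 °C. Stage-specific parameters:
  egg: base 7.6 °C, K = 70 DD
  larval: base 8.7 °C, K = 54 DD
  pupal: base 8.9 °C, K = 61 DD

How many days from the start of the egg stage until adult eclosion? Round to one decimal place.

egg: 70 / (23.2 − 7.6) = 70 / 15.6 = 4.487 d.
larval: 54 / (23.2 − 8.7) = 54 / 14.5 = 3.724 d.
pupal: 61 / (23.2 − 8.9) = 61 / 14.3 = 4.266 d.
Sum = 12.477 ≈ 12.5 days.

12.5 days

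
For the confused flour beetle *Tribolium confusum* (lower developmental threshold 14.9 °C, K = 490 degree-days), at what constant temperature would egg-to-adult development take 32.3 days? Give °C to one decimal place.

Required daily accumulation = 490 / 32.3 = 15.170 DD/day.
T = T_base + 15.170 = 14.9 + 15.170 = 30.070 ≈ 30.1 °C.

30.1 °C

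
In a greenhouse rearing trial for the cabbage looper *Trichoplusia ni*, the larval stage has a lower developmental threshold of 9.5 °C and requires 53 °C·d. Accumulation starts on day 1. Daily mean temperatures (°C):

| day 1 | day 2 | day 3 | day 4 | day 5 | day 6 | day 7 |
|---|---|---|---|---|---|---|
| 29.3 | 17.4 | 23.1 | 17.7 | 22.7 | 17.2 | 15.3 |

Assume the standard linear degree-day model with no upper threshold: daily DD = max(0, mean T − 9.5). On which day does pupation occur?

Daily DD above 9.5 °C: 19.8, 7.9, 13.6, 8.2, 13.2, 7.7, 5.8.
Cumulative: 19.8, 27.7, 41.3, 49.5, 62.7, 70.4, 76.2.
The total first reaches 53 DD on day 5.

day 5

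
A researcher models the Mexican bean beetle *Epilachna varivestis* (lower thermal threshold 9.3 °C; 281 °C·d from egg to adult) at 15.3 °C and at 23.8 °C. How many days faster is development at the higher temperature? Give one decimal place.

At 15.3 °C: 281 / (15.3 − 9.3) = 281 / 6.0 = 46.833 d.
At 23.8 °C: 281 / (23.8 − 9.3) = 281 / 14.5 = 19.379 d.
Difference = |46.833 − 19.379| = 27.454 ≈ 27.5 days.

27.5 days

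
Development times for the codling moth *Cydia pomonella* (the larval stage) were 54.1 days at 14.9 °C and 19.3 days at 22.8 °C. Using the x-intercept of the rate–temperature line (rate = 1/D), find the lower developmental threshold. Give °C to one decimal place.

Linear rate model ⇒ the product D·(T − T_b) is constant across temperatures.
54.1·(14.9 − T_b) = 19.3·(22.8 − T_b)
T_b = (54.1·14.9 − 19.3·22.8) / (54.1 − 19.3) = 366.05 / 34.8 = 10.519 °C ≈ 10.5 °C.

10.5 °C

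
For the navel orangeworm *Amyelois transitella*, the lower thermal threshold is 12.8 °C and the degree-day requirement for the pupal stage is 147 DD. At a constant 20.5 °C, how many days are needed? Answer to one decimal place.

19.1 days

Daily accumulation = 20.5 − 12.8 = 7.7 DD/day.
Duration = 147 / 7.7 = 19.091 ≈ 19.1 days.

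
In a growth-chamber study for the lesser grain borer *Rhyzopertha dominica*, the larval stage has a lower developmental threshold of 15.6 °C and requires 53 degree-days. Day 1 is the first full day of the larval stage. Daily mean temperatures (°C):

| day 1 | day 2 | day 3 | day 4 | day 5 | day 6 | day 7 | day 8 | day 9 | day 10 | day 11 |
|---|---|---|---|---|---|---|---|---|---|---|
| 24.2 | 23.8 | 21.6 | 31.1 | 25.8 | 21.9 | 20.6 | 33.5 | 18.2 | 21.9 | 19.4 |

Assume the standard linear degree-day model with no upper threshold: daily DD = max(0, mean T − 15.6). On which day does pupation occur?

Daily DD above 15.6 °C: 8.6, 8.2, 6.0, 15.5, 10.2, 6.3, 5.0, 17.9, 2.6, 6.3, 3.8.
Cumulative: 8.6, 16.8, 22.8, 38.3, 48.5, 54.8, 59.8, 77.7, 80.3, 86.6, 90.4.
The total first reaches 53 DD on day 6.

day 6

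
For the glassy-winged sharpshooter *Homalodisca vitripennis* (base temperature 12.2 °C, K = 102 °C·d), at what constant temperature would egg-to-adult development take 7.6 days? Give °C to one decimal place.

25.6 °C

Required daily accumulation = 102 / 7.6 = 13.421 DD/day.
T = T_base + 13.421 = 12.2 + 13.421 = 25.621 ≈ 25.6 °C.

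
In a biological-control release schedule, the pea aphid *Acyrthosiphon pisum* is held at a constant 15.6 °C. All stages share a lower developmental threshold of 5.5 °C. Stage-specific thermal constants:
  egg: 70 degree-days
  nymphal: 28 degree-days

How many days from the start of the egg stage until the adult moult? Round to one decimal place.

Daily accumulation at 15.6 °C = 15.6 − 5.5 = 10.1 DD/day.
Total K = 70 + 28 = 98 DD.
Total duration = 98 / 10.1 = 9.703 ≈ 9.7 days.

9.7 days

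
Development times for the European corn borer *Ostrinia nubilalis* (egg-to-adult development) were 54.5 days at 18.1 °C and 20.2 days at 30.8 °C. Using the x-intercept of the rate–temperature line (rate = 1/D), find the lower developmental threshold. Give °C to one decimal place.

10.6 °C

Equal thermal constants: D₁(T₁ − T_b) = D₂(T₂ − T_b).
54.5·(18.1 − T_b) = 20.2·(30.8 − T_b)
T_b = (54.5·18.1 − 20.2·30.8) / (54.5 − 20.2) = 364.29 / 34.3 = 10.621 °C ≈ 10.6 °C.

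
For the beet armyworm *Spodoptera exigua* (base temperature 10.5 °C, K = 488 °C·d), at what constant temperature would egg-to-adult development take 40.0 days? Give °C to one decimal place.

Required daily accumulation = 488 / 40.0 = 12.200 DD/day.
T = T_base + 12.200 = 10.5 + 12.200 = 22.700 ≈ 22.7 °C.

22.7 °C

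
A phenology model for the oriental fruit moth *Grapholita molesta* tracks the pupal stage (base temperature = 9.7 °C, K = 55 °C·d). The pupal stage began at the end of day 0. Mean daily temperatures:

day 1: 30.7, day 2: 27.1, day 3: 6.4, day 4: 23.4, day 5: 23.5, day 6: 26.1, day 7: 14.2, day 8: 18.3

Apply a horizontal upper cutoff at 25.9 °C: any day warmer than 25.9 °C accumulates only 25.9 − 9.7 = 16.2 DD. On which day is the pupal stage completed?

day 5

Daily DD above 9.7 °C (capped at 16.2): 16.2, 16.2, 0.0, 13.7, 13.8, 16.2, 4.5, 8.6.
Cumulative: 16.2, 32.4, 32.4, 46.1, 59.9, 76.1, 80.6, 89.2.
The total first reaches 55 DD on day 5.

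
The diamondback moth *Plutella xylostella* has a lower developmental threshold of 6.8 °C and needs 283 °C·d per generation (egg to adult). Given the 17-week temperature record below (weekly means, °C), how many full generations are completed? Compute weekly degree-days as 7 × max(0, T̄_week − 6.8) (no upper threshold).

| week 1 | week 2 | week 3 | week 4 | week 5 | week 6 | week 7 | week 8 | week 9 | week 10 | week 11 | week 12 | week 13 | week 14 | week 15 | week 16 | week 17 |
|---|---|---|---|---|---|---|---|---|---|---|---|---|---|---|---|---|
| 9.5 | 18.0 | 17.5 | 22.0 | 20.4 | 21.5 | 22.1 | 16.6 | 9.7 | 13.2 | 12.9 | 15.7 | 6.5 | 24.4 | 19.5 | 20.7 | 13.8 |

Weekly DD (7 × max(0, T̄ − 6.8)): 18.9, 78.4, 74.9, 106.4, 95.2, 102.9, 107.1, 68.6, 20.3, 44.8, 42.7, 62.3, 0.0, 123.2, 88.9, 97.3, 49.0.
Season total = 1180.9 DD.
Complete generations = ⌊1180.9 / 283⌋ = 4.

4 generations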